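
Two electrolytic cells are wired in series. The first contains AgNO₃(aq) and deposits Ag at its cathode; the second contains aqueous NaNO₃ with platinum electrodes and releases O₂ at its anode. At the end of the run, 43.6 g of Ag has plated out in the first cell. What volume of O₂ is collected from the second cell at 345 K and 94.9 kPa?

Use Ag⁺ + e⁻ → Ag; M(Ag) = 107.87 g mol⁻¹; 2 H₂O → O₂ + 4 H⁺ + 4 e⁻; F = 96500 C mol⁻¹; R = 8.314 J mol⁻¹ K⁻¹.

n(Ag) = 43.6 / 107.87 = 0.4042 mol, so n(e⁻) = 1 × 0.4042 = 0.4042 mol.
The cells are in series, so the same 0.4042 mol of electrons passes through the second cell.
2 H₂O → O₂ + 4 H⁺ + 4 e⁻ — 4 mol e⁻ per mol O₂, so n(O₂) = 0.4042/4 = 0.1010 mol.
V = nRT/P = (0.1010 × 8.314 × 345) / (94.9 × 10³) = 0.00305 m³ = 3.05 L.

3.05 L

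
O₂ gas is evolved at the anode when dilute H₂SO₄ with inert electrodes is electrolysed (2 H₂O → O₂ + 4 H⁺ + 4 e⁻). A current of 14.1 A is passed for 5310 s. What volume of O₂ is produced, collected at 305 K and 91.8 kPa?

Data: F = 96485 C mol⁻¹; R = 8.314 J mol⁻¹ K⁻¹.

5.36 L

Q = I·t = 14.10 A × 5310.0 s = 74870 C.
n(e⁻) = Q/F = 74870 / 96485 = 0.7760 mol.
4 electrons are transferred per O₂ molecule, so n(O₂) = 0.7760 / 4 = 0.1940 mol.
V = nRT/P = (0.1940 × 8.314 × 305) / (91.8 × 10³ Pa) = 0.00536 m³ = 5.36 L.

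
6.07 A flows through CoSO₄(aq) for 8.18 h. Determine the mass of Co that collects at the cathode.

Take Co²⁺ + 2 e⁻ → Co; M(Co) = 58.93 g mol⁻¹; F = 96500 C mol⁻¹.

Q = I·t = 6.070 A × 29448 s = 178700 C.
n(e⁻) = Q/F = 178700 / 96500 = 1.852 mol.
Co²⁺ + 2 e⁻ → Co, so n(Co) = n(e⁻)/2 = 0.9262 mol.
m = n·M = 0.9262 × 58.93 = 54.6 g.

54.6 g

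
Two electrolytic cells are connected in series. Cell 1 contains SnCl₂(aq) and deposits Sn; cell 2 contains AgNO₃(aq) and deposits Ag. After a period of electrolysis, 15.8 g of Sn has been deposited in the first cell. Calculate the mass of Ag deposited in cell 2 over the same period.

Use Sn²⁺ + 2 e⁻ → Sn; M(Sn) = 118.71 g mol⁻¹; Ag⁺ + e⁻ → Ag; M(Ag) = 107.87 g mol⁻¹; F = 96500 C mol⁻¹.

n(Sn) = 15.8 / 118.71 = 0.1331 mol.
Since Sn²⁺ + 2 e⁻ → Sn, n(e⁻) passed = 2 × 0.1331 = 0.2662 mol.
Cells in series carry the same charge, so the same 0.2662 mol of electrons passes through cell 2.
Ag⁺ + e⁻ → Ag, so n(Ag) = 0.2662 / 1 = 0.2662 mol.
m(Ag) = 0.2662 × 107.87 = 28.7 g.

28.7 g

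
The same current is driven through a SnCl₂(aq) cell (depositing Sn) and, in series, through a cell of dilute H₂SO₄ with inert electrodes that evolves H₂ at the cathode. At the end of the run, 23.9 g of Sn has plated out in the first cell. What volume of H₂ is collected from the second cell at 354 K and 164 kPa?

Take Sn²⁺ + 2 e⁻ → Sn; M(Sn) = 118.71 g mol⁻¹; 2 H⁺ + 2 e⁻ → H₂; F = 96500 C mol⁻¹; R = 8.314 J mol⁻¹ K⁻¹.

n(Sn) = 23.9 / 118.71 = 0.2013 mol, so n(e⁻) = 2 × 0.2013 = 0.4027 mol.
The cells are in series, so the same 0.4027 mol of electrons passes through the second cell.
2 H⁺ + 2 e⁻ → H₂ — 2 mol e⁻ per mol H₂, so n(H₂) = 0.4027/2 = 0.2013 mol.
V = nRT/P = (0.2013 × 8.314 × 354) / (164 × 10³) = 0.00361 m³ = 3.61 L.

3.61 L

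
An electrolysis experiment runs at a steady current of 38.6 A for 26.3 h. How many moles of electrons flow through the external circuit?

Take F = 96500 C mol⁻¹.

37.9 mol

Q = I·t = 38.60 A × 94680 s = 3655000 C.
n(e⁻) = Q/F = 3655000 / 96500 = 37.9 mol.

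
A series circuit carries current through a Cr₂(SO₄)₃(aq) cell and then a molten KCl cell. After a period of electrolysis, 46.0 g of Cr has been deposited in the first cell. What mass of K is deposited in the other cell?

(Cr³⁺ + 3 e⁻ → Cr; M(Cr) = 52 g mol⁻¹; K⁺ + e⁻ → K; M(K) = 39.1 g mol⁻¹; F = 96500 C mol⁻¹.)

n(Cr) = 46.0 / 52 = 0.8846 mol.
Since Cr³⁺ + 3 e⁻ → Cr, n(e⁻) passed = 3 × 0.8846 = 2.654 mol.
Cells in series carry the same charge, so the same 2.654 mol of electrons passes through cell 2.
K⁺ + e⁻ → K, so n(K) = 2.654 / 1 = 2.654 mol.
m(K) = 2.654 × 39.1 = 104 g.

104 g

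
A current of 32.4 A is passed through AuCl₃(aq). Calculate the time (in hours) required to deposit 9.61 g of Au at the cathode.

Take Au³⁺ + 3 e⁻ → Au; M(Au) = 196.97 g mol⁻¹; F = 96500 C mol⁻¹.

0.121 h

n(Au) = m/M = 9.61 / 196.97 = 0.04879 mol.
Each Au atom requires 3 electrons, so n(e⁻) = 3 × 0.04879 = 0.1464 mol.
Q = n(e⁻)·F = 0.1464 × 96500 = 14120 C.
t = Q/I = 14120 / 32.40 A = 435.9 s = 0.121 h.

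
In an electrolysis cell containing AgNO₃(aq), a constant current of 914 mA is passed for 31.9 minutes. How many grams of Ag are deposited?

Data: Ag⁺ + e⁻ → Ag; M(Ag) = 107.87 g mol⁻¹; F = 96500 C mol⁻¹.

Q = I·t = 0.9140 A × 1914.0 s = 1749 C.
n(e⁻) = Q/F = 1749 / 96500 = 0.01813 mol.
Ag⁺ + e⁻ → Ag, so n(Ag) = n(e⁻)/1 = 0.01813 mol.
m = n·M = 0.01813 × 107.87 = 1.96 g.

1.96 g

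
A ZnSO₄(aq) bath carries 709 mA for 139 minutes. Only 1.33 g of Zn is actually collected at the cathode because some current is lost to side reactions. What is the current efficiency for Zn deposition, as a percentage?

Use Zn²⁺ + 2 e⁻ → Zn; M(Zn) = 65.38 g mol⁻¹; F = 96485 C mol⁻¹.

Q = I·t = 0.7090 × 8340.0 = 5913 C; n(e⁻) = 5913/96485 = 0.06128 mol.
Theoretical n(Zn) = n(e⁻)/2 = 0.03064 mol, i.e. m_theo = 0.03064 × 65.38 = 2.003 g.
Efficiency = m_actual / m_theo = 1.33 / 2.003 = 66.4 %.

66.4 %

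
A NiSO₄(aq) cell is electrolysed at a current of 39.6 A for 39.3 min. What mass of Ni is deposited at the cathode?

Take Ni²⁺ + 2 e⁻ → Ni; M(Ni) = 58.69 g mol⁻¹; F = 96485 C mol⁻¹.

28.4 g

Q = I·t = 39.60 A × 2358.0 s = 93380 C.
n(e⁻) = Q/F = 93380 / 96485 = 0.9678 mol.
Ni²⁺ + 2 e⁻ → Ni, so n(Ni) = n(e⁻)/2 = 0.4839 mol.
m = n·M = 0.4839 × 58.69 = 28.4 g.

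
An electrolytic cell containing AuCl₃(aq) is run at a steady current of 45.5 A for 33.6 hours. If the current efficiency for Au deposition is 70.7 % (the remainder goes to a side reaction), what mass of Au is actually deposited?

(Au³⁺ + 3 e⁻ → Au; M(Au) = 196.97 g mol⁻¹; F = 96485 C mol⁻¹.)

Q = I·t = 45.50 × 120960 = 5504000 C.
n(e⁻) = 5504000/96485 = 57.04 mol; theoretically n(Au) = 57.04/3 = 19.01 mol, m_theo = 3745 g.
At 70.7 % efficiency, m_actual = 0.707 × 3745 = 2650 g.

2650 g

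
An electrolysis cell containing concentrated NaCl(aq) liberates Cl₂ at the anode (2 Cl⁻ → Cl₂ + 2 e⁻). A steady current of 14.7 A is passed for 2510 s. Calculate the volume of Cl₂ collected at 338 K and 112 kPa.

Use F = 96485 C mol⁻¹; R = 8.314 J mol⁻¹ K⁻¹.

Q = I·t = 14.70 A × 2510.0 s = 36900 C.
n(e⁻) = Q/F = 36900 / 96485 = 0.3824 mol.
2 electrons are transferred per Cl₂ molecule, so n(Cl₂) = 0.3824 / 2 = 0.1912 mol.
V = nRT/P = (0.1912 × 8.314 × 338) / (112 × 10³ Pa) = 0.00480 m³ = 4.80 L.

4.80 L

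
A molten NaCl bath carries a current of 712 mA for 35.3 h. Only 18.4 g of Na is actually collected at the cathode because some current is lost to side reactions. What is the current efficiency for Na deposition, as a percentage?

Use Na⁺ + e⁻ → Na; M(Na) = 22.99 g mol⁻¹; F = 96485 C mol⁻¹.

85.3 %

Q = I·t = 0.7120 × 127080 = 90480 C; n(e⁻) = 90480/96485 = 0.9378 mol.
Theoretical n(Na) = n(e⁻)/1 = 0.9378 mol, i.e. m_theo = 0.9378 × 22.99 = 21.56 g.
Efficiency = m_actual / m_theo = 18.4 / 21.56 = 85.3 %.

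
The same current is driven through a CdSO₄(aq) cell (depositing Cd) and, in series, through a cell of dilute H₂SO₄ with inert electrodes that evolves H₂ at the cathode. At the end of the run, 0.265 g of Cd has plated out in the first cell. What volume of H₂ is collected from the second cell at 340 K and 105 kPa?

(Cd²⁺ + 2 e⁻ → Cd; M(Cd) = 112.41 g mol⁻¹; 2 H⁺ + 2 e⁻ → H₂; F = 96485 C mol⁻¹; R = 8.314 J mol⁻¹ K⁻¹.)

0.0635 L

n(Cd) = 0.265 / 112.41 = 0.002357 mol, so n(e⁻) = 2 × 0.002357 = 0.004715 mol.
The cells are in series, so the same 0.004715 mol of electrons passes through the second cell.
2 H⁺ + 2 e⁻ → H₂ — 2 mol e⁻ per mol H₂, so n(H₂) = 0.004715/2 = 0.002357 mol.
V = nRT/P = (0.002357 × 8.314 × 340) / (105 × 10³) = 6.35 × 10⁻⁵ m³ = 0.0635 L.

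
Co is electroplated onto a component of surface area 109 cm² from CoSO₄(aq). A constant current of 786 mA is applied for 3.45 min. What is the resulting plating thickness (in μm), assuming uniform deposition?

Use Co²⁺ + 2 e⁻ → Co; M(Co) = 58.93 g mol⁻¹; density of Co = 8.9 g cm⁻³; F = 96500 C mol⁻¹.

0.512 μm

Q = I·t = 0.7860 × 207.00 = 162.7 C; n(e⁻) = 0.001686 mol.
n(Co) = n(e⁻)/2 = 0.0008430 mol, so m = 0.0008430 × 58.93 = 0.04968 g.
Volume = m/ρ = 0.04968 / 8.9 = 0.005582 cm³.
Thickness = V/A = 0.005582 / 109 = 5.12 × 10⁻⁵ cm = 0.512 μm.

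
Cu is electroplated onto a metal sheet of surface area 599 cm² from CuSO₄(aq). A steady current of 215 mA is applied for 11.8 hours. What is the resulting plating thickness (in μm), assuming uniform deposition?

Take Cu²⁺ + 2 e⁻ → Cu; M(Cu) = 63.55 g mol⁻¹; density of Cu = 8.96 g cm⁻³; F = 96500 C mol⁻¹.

5.60 μm

Q = I·t = 0.2150 × 42480 = 9133 C; n(e⁻) = 0.09464 mol.
n(Cu) = n(e⁻)/2 = 0.04732 mol, so m = 0.04732 × 63.55 = 3.007 g.
Volume = m/ρ = 3.007 / 8.96 = 0.3356 cm³.
Thickness = V/A = 0.3356 / 599 = 5.60 × 10⁻⁴ cm = 5.60 μm.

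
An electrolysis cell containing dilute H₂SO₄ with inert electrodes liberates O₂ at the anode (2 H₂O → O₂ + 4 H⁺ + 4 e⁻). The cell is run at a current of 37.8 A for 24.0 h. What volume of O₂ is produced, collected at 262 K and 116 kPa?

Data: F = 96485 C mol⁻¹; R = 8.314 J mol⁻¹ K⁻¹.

159 L

Q = I·t = 37.80 A × 86400 s = 3266000 C.
n(e⁻) = Q/F = 3266000 / 96485 = 33.85 mol.
4 electrons are transferred per O₂ molecule, so n(O₂) = 33.85 / 4 = 8.462 mol.
V = nRT/P = (8.462 × 8.314 × 262) / (116 × 10³ Pa) = 0.159 m³ = 159 L.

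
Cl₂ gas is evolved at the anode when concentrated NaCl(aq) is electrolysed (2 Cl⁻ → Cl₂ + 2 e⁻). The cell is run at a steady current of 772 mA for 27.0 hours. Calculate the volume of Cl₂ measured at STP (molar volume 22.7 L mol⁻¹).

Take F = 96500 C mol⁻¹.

Q = I·t = 0.7720 A × 97200 s = 75040 C.
n(e⁻) = Q/F = 75040 / 96500 = 0.7776 mol.
2 electrons are transferred per Cl₂ molecule, so n(Cl₂) = 0.7776 / 2 = 0.3888 mol.
V = n × V_m = 0.3888 × 22.7 = 8.83 L.

8.83 L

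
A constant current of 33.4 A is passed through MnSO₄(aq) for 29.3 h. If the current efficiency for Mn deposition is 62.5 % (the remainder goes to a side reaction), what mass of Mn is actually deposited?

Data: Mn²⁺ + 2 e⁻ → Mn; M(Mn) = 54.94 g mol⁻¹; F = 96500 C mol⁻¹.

627 g

Q = I·t = 33.40 × 105480 = 3523000 C.
n(e⁻) = 3523000/96500 = 36.51 mol; theoretically n(Mn) = 36.51/2 = 18.25 mol, m_theo = 1003 g.
At 62.5 % efficiency, m_actual = 0.625 × 1003 = 627 g.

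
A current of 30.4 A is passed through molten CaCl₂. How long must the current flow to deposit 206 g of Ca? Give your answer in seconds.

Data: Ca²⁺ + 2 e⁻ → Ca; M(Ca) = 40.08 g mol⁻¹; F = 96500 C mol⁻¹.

n(Ca) = m/M = 206 / 40.08 = 5.140 mol.
Each Ca atom requires 2 electrons, so n(e⁻) = 2 × 5.140 = 10.28 mol.
Q = n(e⁻)·F = 10.28 × 96500 = 992000 C.
t = Q/I = 992000 / 30.40 A = 32630 s.

32600 s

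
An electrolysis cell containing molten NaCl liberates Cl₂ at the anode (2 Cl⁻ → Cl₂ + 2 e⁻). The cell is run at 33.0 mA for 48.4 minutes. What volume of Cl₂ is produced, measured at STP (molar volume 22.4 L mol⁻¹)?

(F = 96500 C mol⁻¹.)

0.0111 L

Q = I·t = 0.03300 A × 2904.0 s = 95.83 C.
n(e⁻) = Q/F = 95.83 / 96500 = 0.0009931 mol.
2 electrons are transferred per Cl₂ molecule, so n(Cl₂) = 0.0009931 / 2 = 0.0004965 mol.
V = n × V_m = 0.0004965 × 22.4 = 0.0111 L.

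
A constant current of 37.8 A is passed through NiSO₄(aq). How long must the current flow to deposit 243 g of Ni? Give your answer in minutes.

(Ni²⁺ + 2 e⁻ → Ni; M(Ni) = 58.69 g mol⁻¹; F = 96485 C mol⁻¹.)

352 min

n(Ni) = m/M = 243 / 58.69 = 4.140 mol.
Each Ni atom requires 2 electrons, so n(e⁻) = 2 × 4.140 = 8.281 mol.
Q = n(e⁻)·F = 8.281 × 96485 = 799000 C.
t = Q/I = 799000 / 37.80 A = 21140 s = 352 min.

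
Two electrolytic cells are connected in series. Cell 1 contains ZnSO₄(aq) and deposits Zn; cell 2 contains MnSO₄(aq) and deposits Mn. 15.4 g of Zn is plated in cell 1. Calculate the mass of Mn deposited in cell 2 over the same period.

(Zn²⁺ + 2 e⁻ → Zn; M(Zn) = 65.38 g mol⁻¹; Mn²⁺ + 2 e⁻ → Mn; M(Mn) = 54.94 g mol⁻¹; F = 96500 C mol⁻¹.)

12.9 g

n(Zn) = 15.4 / 65.38 = 0.2355 mol.
Since Zn²⁺ + 2 e⁻ → Zn, n(e⁻) passed = 2 × 0.2355 = 0.4711 mol.
Cells in series carry the same charge, so the same 0.4711 mol of electrons passes through cell 2.
Mn²⁺ + 2 e⁻ → Mn, so n(Mn) = 0.4711 / 2 = 0.2355 mol.
m(Mn) = 0.2355 × 54.94 = 12.9 g.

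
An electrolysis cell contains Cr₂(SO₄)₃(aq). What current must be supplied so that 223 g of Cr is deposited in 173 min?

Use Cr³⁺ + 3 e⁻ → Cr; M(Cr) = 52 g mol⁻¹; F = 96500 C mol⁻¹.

120 A

n(Cr) = 223 / 52 = 4.288 mol.
n(e⁻) = 3 × 4.288 = 12.87 mol.
Q = n(e⁻)·F = 12.87 × 96500 = 1242000 C.
I = Q/t = 1242000 / 10380 s = 120 A.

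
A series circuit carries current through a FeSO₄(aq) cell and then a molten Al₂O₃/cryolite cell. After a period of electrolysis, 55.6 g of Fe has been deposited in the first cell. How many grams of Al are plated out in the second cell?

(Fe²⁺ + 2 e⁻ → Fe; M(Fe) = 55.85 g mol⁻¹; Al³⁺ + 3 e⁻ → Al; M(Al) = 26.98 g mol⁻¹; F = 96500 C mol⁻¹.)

17.9 g

n(Fe) = 55.6 / 55.85 = 0.9955 mol.
Since Fe²⁺ + 2 e⁻ → Fe, n(e⁻) passed = 2 × 0.9955 = 1.991 mol.
Cells in series carry the same charge, so the same 1.991 mol of electrons passes through cell 2.
Al³⁺ + 3 e⁻ → Al, so n(Al) = 1.991 / 3 = 0.6637 mol.
m(Al) = 0.6637 × 26.98 = 17.9 g.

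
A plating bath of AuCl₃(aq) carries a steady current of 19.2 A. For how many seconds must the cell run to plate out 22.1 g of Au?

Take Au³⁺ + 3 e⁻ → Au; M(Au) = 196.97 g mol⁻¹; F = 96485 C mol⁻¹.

n(Au) = m/M = 22.1 / 196.97 = 0.1122 mol.
Each Au atom requires 3 electrons, so n(e⁻) = 3 × 0.1122 = 0.3366 mol.
Q = n(e⁻)·F = 0.3366 × 96485 = 32480 C.
t = Q/I = 32480 / 19.20 A = 1692 s.

1690 s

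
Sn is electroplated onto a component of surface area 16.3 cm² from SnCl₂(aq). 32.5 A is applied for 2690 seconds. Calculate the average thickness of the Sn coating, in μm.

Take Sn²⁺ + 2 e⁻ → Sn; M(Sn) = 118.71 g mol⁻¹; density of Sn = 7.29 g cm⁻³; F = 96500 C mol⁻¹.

Q = I·t = 32.50 × 2690.0 = 87420 C; n(e⁻) = 0.9060 mol.
n(Sn) = n(e⁻)/2 = 0.4530 mol, so m = 0.4530 × 118.71 = 53.77 g.
Volume = m/ρ = 53.77 / 7.29 = 7.376 cm³.
Thickness = V/A = 7.376 / 16.3 = 0.453 cm = 4530 μm.

4530 μm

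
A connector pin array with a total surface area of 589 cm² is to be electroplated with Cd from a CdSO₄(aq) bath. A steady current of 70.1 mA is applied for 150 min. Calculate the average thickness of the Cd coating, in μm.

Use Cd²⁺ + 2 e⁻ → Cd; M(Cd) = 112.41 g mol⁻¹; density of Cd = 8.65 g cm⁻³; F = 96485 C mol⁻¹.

0.721 μm

Q = I·t = 0.07010 × 9000.0 = 630.9 C; n(e⁻) = 0.006539 mol.
n(Cd) = n(e⁻)/2 = 0.003269 mol, so m = 0.003269 × 112.41 = 0.3675 g.
Volume = m/ρ = 0.3675 / 8.65 = 0.04249 cm³.
Thickness = V/A = 0.04249 / 589 = 7.21 × 10⁻⁵ cm = 0.721 μm.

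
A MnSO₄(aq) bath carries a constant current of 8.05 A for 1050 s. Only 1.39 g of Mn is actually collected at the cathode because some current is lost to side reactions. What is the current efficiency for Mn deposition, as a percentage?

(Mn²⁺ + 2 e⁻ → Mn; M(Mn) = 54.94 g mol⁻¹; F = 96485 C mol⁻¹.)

57.8 %

Q = I·t = 8.050 × 1050.0 = 8452 C; n(e⁻) = 8452/96485 = 0.08760 mol.
Theoretical n(Mn) = n(e⁻)/2 = 0.04380 mol, i.e. m_theo = 0.04380 × 54.94 = 2.406 g.
Efficiency = m_actual / m_theo = 1.39 / 2.406 = 57.8 %.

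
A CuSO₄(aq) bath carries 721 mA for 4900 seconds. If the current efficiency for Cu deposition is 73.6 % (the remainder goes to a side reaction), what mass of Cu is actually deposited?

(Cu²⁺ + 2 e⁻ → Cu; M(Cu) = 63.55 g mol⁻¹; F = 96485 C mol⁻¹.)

0.856 g

Q = I·t = 0.7210 × 4900.0 = 3533 C.
n(e⁻) = 3533/96485 = 0.03662 mol; theoretically n(Cu) = 0.03662/2 = 0.01831 mol, m_theo = 1.163 g.
At 73.6 % efficiency, m_actual = 0.736 × 1.163 = 0.856 g.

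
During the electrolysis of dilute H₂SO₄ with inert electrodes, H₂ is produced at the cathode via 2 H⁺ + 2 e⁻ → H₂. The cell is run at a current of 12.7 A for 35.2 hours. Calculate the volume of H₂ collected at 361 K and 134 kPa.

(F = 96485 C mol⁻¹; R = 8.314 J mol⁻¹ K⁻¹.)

187 L

Q = I·t = 12.70 A × 126720 s = 1609000 C.
n(e⁻) = Q/F = 1609000 / 96485 = 16.68 mol.
2 electrons are transferred per H₂ molecule, so n(H₂) = 16.68 / 2 = 8.340 mol.
V = nRT/P = (8.340 × 8.314 × 361) / (134 × 10³ Pa) = 0.187 m³ = 187 L.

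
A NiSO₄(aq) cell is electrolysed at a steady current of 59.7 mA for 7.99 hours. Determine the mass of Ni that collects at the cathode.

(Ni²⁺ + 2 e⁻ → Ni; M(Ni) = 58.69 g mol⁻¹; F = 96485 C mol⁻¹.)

0.522 g

Q = I·t = 0.05970 A × 28764 s = 1717 C.
n(e⁻) = Q/F = 1717 / 96485 = 0.01780 mol.
Ni²⁺ + 2 e⁻ → Ni, so n(Ni) = n(e⁻)/2 = 0.008899 mol.
m = n·M = 0.008899 × 58.69 = 0.522 g.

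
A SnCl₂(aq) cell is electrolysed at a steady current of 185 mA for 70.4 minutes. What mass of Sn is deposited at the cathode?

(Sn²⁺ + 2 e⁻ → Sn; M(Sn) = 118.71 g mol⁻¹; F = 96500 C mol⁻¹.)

Q = I·t = 0.1850 A × 4224.0 s = 781.4 C.
n(e⁻) = Q/F = 781.4 / 96500 = 0.008098 mol.
Sn²⁺ + 2 e⁻ → Sn, so n(Sn) = n(e⁻)/2 = 0.004049 mol.
m = n·M = 0.004049 × 118.71 = 0.481 g.

0.481 g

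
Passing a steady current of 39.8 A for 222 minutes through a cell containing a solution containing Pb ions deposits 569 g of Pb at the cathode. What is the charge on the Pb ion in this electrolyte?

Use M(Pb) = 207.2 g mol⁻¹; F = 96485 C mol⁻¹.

+2

Q = I·t = 39.80 A × 13320 s = 530100 C, so n(e⁻) = 530100/96485 = 5.494 mol.
n(Pb) deposited = 569 / 207.2 = 2.746 mol.
Electrons per atom = n(e⁻)/n(Pb) = 5.494 / 2.746 = 2.00 ≈ 2, so the ion is Pb²⁺.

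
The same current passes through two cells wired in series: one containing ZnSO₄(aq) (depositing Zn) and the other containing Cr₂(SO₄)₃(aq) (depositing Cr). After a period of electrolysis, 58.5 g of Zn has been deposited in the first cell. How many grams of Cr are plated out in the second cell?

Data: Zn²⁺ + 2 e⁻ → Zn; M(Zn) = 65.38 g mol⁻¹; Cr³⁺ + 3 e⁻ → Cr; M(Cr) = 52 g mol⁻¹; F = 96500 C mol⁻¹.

31.0 g

n(Zn) = 58.5 / 65.38 = 0.8948 mol.
Since Zn²⁺ + 2 e⁻ → Zn, n(e⁻) passed = 2 × 0.8948 = 1.790 mol.
Cells in series carry the same charge, so the same 1.790 mol of electrons passes through cell 2.
Cr³⁺ + 3 e⁻ → Cr, so n(Cr) = 1.790 / 3 = 0.5965 mol.
m(Cr) = 0.5965 × 52 = 31.0 g.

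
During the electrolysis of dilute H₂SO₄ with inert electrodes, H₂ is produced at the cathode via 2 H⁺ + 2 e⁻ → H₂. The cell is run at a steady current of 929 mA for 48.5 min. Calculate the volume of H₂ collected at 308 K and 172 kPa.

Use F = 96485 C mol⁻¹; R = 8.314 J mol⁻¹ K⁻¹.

Q = I·t = 0.9290 A × 2910.0 s = 2703 C.
n(e⁻) = Q/F = 2703 / 96485 = 0.02802 mol.
2 electrons are transferred per H₂ molecule, so n(H₂) = 0.02802 / 2 = 0.01401 mol.
V = nRT/P = (0.01401 × 8.314 × 308) / (172 × 10³ Pa) = 2.09 × 10⁻⁴ m³ = 0.209 L.

0.209 L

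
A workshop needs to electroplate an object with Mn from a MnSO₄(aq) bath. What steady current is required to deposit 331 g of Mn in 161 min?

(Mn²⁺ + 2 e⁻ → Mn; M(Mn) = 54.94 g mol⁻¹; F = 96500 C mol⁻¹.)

n(Mn) = 331 / 54.94 = 6.025 mol.
n(e⁻) = 2 × 6.025 = 12.05 mol.
Q = n(e⁻)·F = 12.05 × 96500 = 1163000 C.
I = Q/t = 1163000 / 9660.0 s = 120 A.

120 A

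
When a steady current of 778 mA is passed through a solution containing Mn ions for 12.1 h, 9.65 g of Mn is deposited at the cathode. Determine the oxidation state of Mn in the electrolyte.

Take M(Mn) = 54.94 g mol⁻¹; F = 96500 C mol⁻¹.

Q = I·t = 0.7780 A × 43560 s = 33890 C, so n(e⁻) = 33890/96500 = 0.3512 mol.
n(Mn) deposited = 9.65 / 54.94 = 0.1756 mol.
Electrons per atom = n(e⁻)/n(Mn) = 0.3512 / 0.1756 = 2.00 ≈ 2, so the ion is Mn²⁺.

+2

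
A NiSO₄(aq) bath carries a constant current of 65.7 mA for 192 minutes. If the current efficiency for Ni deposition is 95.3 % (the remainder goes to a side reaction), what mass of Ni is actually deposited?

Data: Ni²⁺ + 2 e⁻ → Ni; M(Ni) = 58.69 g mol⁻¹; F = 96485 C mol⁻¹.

0.219 g

Q = I·t = 0.06570 × 11520 = 756.9 C.
n(e⁻) = 756.9/96485 = 0.007844 mol; theoretically n(Ni) = 0.007844/2 = 0.003922 mol, m_theo = 0.2302 g.
At 95.3 % efficiency, m_actual = 0.953 × 0.2302 = 0.219 g.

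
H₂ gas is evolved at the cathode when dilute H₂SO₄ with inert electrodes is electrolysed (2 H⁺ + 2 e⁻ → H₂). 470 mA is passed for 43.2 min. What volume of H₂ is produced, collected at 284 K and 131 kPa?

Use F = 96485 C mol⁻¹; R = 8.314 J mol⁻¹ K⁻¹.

Q = I·t = 0.4700 A × 2592.0 s = 1218 C.
n(e⁻) = Q/F = 1218 / 96485 = 0.01263 mol.
2 electrons are transferred per H₂ molecule, so n(H₂) = 0.01263 / 2 = 0.006313 mol.
V = nRT/P = (0.006313 × 8.314 × 284) / (131 × 10³ Pa) = 1.14 × 10⁻⁴ m³ = 0.114 L.

0.114 L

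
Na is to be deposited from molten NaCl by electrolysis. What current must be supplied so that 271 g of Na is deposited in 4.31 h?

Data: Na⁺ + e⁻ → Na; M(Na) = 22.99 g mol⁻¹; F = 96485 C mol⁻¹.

n(Na) = 271 / 22.99 = 11.79 mol.
n(e⁻) = 1 × 11.79 = 11.79 mol.
Q = n(e⁻)·F = 11.79 × 96485 = 1137000 C.
I = Q/t = 1137000 / 15516 s = 73.3 A.

73.3 A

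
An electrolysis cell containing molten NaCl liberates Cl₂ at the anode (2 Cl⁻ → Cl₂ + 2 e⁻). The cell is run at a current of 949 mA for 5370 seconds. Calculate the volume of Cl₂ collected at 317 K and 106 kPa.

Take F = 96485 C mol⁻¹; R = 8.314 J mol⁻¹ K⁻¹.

0.657 L

Q = I·t = 0.9490 A × 5370.0 s = 5096 C.
n(e⁻) = Q/F = 5096 / 96485 = 0.05282 mol.
2 electrons are transferred per Cl₂ molecule, so n(Cl₂) = 0.05282 / 2 = 0.02641 mol.
V = nRT/P = (0.02641 × 8.314 × 317) / (106 × 10³ Pa) = 6.57 × 10⁻⁴ m³ = 0.657 L.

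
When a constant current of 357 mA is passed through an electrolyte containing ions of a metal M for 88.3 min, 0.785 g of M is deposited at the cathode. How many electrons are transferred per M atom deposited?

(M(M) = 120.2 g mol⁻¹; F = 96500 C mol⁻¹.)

Q = I·t = 0.3570 A × 5298.0 s = 1891 C, so n(e⁻) = 1891/96500 = 0.01960 mol.
n(M) deposited = 0.785 / 120.2 = 0.006531 mol.
Electrons per atom = n(e⁻)/n(M) = 0.01960 / 0.006531 = 3.00 ≈ 3, so the ion is M³⁺.

3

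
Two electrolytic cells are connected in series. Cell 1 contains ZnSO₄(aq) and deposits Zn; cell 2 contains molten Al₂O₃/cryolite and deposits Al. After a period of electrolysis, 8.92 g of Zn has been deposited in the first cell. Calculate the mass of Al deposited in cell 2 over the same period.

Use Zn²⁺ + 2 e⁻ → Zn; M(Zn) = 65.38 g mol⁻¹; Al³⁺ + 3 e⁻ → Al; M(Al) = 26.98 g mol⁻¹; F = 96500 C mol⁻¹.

n(Zn) = 8.92 / 65.38 = 0.1364 mol.
Since Zn²⁺ + 2 e⁻ → Zn, n(e⁻) passed = 2 × 0.1364 = 0.2729 mol.
Cells in series carry the same charge, so the same 0.2729 mol of electrons passes through cell 2.
Al³⁺ + 3 e⁻ → Al, so n(Al) = 0.2729 / 3 = 0.09096 mol.
m(Al) = 0.09096 × 26.98 = 2.45 g.

2.45 g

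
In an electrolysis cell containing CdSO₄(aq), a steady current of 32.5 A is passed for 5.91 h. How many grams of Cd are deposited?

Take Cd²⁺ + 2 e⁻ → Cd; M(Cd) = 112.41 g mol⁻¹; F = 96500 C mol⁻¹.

Q = I·t = 32.50 A × 21276 s = 691500 C.
n(e⁻) = Q/F = 691500 / 96500 = 7.165 mol.
Cd²⁺ + 2 e⁻ → Cd, so n(Cd) = n(e⁻)/2 = 3.583 mol.
m = n·M = 3.583 × 112.41 = 403 g.

403 g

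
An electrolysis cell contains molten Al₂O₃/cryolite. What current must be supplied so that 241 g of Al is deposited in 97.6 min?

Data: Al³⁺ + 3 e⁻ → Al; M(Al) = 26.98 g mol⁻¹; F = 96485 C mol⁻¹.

442 A

n(Al) = 241 / 26.98 = 8.933 mol.
n(e⁻) = 3 × 8.933 = 26.80 mol.
Q = n(e⁻)·F = 26.80 × 96485 = 2586000 C.
I = Q/t = 2586000 / 5856.0 s = 442 A.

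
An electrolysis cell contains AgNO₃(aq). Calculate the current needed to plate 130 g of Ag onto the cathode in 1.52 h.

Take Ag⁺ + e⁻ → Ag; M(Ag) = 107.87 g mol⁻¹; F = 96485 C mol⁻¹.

21.2 A

n(Ag) = 130 / 107.87 = 1.205 mol.
n(e⁻) = 1 × 1.205 = 1.205 mol.
Q = n(e⁻)·F = 1.205 × 96485 = 116300 C.
I = Q/t = 116300 / 5472.0 s = 21.2 A.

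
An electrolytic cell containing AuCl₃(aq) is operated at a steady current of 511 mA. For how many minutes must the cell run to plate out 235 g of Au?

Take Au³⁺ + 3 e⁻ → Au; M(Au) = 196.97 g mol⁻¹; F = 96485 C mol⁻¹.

11300 min

n(Au) = m/M = 235 / 196.97 = 1.193 mol.
Each Au atom requires 3 electrons, so n(e⁻) = 3 × 1.193 = 3.579 mol.
Q = n(e⁻)·F = 3.579 × 96485 = 345300 C.
t = Q/I = 345300 / 0.5110 A = 675800 s = 11300 min.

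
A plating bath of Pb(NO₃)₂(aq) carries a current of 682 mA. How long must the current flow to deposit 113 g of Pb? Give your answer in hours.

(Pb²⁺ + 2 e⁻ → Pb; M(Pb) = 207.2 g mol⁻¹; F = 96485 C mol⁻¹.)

n(Pb) = m/M = 113 / 207.2 = 0.5454 mol.
Each Pb atom requires 2 electrons, so n(e⁻) = 2 × 0.5454 = 1.091 mol.
Q = n(e⁻)·F = 1.091 × 96485 = 105200 C.
t = Q/I = 105200 / 0.6820 A = 154300 s = 42.9 h.

42.9 h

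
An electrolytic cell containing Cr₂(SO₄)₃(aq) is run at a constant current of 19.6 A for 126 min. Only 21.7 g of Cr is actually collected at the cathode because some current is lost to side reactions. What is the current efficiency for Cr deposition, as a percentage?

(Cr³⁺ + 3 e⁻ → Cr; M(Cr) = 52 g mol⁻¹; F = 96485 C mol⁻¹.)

Q = I·t = 19.60 × 7560.0 = 148200 C; n(e⁻) = 148200/96485 = 1.536 mol.
Theoretical n(Cr) = n(e⁻)/3 = 0.5119 mol, i.e. m_theo = 0.5119 × 52 = 26.62 g.
Efficiency = m_actual / m_theo = 21.7 / 26.62 = 81.5 %.

81.5 %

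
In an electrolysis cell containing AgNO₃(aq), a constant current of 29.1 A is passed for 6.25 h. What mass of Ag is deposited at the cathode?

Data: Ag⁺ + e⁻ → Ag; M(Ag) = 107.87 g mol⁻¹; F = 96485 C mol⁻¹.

Q = I·t = 29.10 A × 22500 s = 654800 C.
n(e⁻) = Q/F = 654800 / 96485 = 6.786 mol.
Ag⁺ + e⁻ → Ag, so n(Ag) = n(e⁻)/1 = 6.786 mol.
m = n·M = 6.786 × 107.87 = 732 g.

732 g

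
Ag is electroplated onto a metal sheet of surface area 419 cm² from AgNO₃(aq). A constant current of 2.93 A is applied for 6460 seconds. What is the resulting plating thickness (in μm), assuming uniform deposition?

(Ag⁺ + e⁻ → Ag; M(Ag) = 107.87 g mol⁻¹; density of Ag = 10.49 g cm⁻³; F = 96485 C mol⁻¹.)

48.1 μm

Q = I·t = 2.930 × 6460.0 = 18930 C; n(e⁻) = 0.1962 mol.
n(Ag) = n(e⁻)/1 = 0.1962 mol, so m = 0.1962 × 107.87 = 21.16 g.
Volume = m/ρ = 21.16 / 10.49 = 2.017 cm³.
Thickness = V/A = 2.017 / 419 = 0.00481 cm = 48.1 μm.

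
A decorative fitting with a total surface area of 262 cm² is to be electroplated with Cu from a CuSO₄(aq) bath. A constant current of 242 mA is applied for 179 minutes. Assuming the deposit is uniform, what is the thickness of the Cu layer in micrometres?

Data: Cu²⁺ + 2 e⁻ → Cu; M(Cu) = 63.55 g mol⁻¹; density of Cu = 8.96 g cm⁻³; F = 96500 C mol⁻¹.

Q = I·t = 0.2420 × 10740 = 2599 C; n(e⁻) = 0.02693 mol.
n(Cu) = n(e⁻)/2 = 0.01347 mol, so m = 0.01347 × 63.55 = 0.8558 g.
Volume = m/ρ = 0.8558 / 8.96 = 0.09551 cm³.
Thickness = V/A = 0.09551 / 262 = 3.65 × 10⁻⁴ cm = 3.65 μm.

3.65 μm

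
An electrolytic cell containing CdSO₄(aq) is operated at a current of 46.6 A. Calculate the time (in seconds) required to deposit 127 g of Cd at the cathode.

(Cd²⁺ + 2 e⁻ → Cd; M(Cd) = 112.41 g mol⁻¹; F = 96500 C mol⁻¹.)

n(Cd) = m/M = 127 / 112.41 = 1.130 mol.
Each Cd atom requires 2 electrons, so n(e⁻) = 2 × 1.130 = 2.260 mol.
Q = n(e⁻)·F = 2.260 × 96500 = 218000 C.
t = Q/I = 218000 / 46.60 A = 4679 s.

4680 s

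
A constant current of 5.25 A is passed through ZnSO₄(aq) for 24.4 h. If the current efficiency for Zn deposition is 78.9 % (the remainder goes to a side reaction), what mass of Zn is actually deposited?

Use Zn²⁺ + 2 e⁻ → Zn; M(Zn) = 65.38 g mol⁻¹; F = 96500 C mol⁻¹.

123 g

Q = I·t = 5.250 × 87840 = 461200 C.
n(e⁻) = 461200/96500 = 4.779 mol; theoretically n(Zn) = 4.779/2 = 2.389 mol, m_theo = 156.2 g.
At 78.9 % efficiency, m_actual = 0.789 × 156.2 = 123 g.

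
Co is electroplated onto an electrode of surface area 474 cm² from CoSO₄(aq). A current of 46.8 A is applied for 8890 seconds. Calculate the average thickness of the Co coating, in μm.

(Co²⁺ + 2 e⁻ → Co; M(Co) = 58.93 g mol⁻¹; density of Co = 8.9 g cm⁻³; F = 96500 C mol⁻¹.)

Q = I·t = 46.80 × 8890.0 = 416100 C; n(e⁻) = 4.311 mol.
n(Co) = n(e⁻)/2 = 2.156 mol, so m = 2.156 × 58.93 = 127.0 g.
Volume = m/ρ = 127.0 / 8.9 = 14.27 cm³.
Thickness = V/A = 14.27 / 474 = 0.0301 cm = 301 μm.

301 μm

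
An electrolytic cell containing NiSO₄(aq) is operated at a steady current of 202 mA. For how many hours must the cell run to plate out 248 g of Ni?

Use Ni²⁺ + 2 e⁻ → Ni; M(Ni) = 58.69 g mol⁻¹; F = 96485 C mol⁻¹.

1120 h

n(Ni) = m/M = 248 / 58.69 = 4.226 mol.
Each Ni atom requires 2 electrons, so n(e⁻) = 2 × 4.226 = 8.451 mol.
Q = n(e⁻)·F = 8.451 × 96485 = 815400 C.
t = Q/I = 815400 / 0.2020 A = 4037000 s = 1120 h.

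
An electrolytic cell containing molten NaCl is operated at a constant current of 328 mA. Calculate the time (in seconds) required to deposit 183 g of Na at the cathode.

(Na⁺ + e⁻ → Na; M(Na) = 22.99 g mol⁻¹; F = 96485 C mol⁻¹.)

2.34 × 10⁶ s

n(Na) = m/M = 183 / 22.99 = 7.960 mol.
Each Na atom requires 1 electron, so n(e⁻) = 1 × 7.960 = 7.960 mol.
Q = n(e⁻)·F = 7.960 × 96485 = 768000 C.
t = Q/I = 768000 / 0.3280 A = 2342000 s.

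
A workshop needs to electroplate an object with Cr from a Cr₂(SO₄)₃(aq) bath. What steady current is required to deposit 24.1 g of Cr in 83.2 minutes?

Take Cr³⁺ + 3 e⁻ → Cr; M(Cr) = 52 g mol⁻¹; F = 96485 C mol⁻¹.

26.9 A

n(Cr) = 24.1 / 52 = 0.4635 mol.
n(e⁻) = 3 × 0.4635 = 1.390 mol.
Q = n(e⁻)·F = 1.390 × 96485 = 134200 C.
I = Q/t = 134200 / 4992.0 s = 26.9 A.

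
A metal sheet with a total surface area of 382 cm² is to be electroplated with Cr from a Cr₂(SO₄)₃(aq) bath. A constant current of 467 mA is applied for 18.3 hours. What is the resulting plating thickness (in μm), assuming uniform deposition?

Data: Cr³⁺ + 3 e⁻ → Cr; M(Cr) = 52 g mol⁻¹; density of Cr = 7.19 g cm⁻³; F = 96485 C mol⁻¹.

20.1 μm

Q = I·t = 0.4670 × 65880 = 30770 C; n(e⁻) = 0.3189 mol.
n(Cr) = n(e⁻)/3 = 0.1063 mol, so m = 0.1063 × 52 = 5.527 g.
Volume = m/ρ = 5.527 / 7.19 = 0.7687 cm³.
Thickness = V/A = 0.7687 / 382 = 0.00201 cm = 20.1 μm.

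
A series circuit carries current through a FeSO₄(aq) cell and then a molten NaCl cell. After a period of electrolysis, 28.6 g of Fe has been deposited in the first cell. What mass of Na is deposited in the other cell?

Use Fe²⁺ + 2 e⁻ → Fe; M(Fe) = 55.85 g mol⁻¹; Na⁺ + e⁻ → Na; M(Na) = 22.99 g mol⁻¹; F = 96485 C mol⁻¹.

n(Fe) = 28.6 / 55.85 = 0.5121 mol.
Since Fe²⁺ + 2 e⁻ → Fe, n(e⁻) passed = 2 × 0.5121 = 1.024 mol.
Cells in series carry the same charge, so the same 1.024 mol of electrons passes through cell 2.
Na⁺ + e⁻ → Na, so n(Na) = 1.024 / 1 = 1.024 mol.
m(Na) = 1.024 × 22.99 = 23.5 g.

23.5 g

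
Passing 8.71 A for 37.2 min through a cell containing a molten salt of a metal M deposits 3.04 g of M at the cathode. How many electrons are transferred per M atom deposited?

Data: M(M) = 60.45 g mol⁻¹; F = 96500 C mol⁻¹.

Q = I·t = 8.710 A × 2232.0 s = 19440 C, so n(e⁻) = 19440/96500 = 0.2015 mol.
n(M) deposited = 3.04 / 60.45 = 0.05029 mol.
Electrons per atom = n(e⁻)/n(M) = 0.2015 / 0.05029 = 4.01 ≈ 4, so the ion is M⁴⁺.

4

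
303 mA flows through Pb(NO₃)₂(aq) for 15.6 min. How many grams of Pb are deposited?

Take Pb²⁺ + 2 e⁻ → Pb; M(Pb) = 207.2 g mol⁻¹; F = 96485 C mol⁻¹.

0.305 g

Q = I·t = 0.3030 A × 936.00 s = 283.6 C.
n(e⁻) = Q/F = 283.6 / 96485 = 0.002939 mol.
Pb²⁺ + 2 e⁻ → Pb, so n(Pb) = n(e⁻)/2 = 0.001470 mol.
m = n·M = 0.001470 × 207.2 = 0.305 g.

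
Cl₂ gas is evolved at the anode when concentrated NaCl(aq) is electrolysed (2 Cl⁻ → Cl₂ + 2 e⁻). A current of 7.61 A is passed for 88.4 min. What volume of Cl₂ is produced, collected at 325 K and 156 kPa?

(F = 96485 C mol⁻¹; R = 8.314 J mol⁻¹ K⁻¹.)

Q = I·t = 7.610 A × 5304.0 s = 40360 C.
n(e⁻) = Q/F = 40360 / 96485 = 0.4183 mol.
2 electrons are transferred per Cl₂ molecule, so n(Cl₂) = 0.4183 / 2 = 0.2092 mol.
V = nRT/P = (0.2092 × 8.314 × 325) / (156 × 10³ Pa) = 0.00362 m³ = 3.62 L.

3.62 L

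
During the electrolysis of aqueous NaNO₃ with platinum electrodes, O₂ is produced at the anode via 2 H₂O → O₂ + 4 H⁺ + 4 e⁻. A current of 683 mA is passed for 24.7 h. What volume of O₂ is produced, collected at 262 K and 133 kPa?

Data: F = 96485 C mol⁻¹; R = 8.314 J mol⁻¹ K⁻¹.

2.58 L

Q = I·t = 0.6830 A × 88920 s = 60730 C.
n(e⁻) = Q/F = 60730 / 96485 = 0.6294 mol.
4 electrons are transferred per O₂ molecule, so n(O₂) = 0.6294 / 4 = 0.1574 mol.
V = nRT/P = (0.1574 × 8.314 × 262) / (133 × 10³ Pa) = 0.00258 m³ = 2.58 L.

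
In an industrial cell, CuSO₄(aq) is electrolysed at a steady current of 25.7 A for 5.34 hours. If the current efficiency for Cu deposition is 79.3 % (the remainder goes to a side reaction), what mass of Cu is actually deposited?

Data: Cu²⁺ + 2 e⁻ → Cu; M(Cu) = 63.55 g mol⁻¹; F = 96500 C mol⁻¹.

129 g

Q = I·t = 25.70 × 19224 = 494100 C.
n(e⁻) = 494100/96500 = 5.120 mol; theoretically n(Cu) = 5.120/2 = 2.560 mol, m_theo = 162.7 g.
At 79.3 % efficiency, m_actual = 0.793 × 162.7 = 129 g.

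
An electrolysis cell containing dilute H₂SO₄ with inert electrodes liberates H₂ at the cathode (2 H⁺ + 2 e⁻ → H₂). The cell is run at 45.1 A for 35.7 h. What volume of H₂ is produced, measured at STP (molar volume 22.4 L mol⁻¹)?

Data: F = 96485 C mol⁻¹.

Q = I·t = 45.10 A × 128520 s = 5796000 C.
n(e⁻) = Q/F = 5796000 / 96485 = 60.07 mol.
2 electrons are transferred per H₂ molecule, so n(H₂) = 60.07 / 2 = 30.04 mol.
V = n × V_m = 30.04 × 22.4 = 673 L.

673 L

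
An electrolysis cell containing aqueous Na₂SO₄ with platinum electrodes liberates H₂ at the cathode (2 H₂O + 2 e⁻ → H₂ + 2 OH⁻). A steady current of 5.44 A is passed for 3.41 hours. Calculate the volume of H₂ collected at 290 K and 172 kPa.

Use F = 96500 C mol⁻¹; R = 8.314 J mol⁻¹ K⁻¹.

Q = I·t = 5.440 A × 12276 s = 66780 C.
n(e⁻) = Q/F = 66780 / 96500 = 0.6920 mol.
2 electrons are transferred per H₂ molecule, so n(H₂) = 0.6920 / 2 = 0.3460 mol.
V = nRT/P = (0.3460 × 8.314 × 290) / (172 × 10³ Pa) = 0.00485 m³ = 4.85 L.

4.85 L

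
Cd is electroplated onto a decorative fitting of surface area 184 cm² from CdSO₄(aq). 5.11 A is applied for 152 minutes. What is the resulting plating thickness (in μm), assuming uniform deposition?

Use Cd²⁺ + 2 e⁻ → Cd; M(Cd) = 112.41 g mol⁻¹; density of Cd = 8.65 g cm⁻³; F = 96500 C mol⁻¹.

Q = I·t = 5.110 × 9120.0 = 46600 C; n(e⁻) = 0.4829 mol.
n(Cd) = n(e⁻)/2 = 0.2415 mol, so m = 0.2415 × 112.41 = 27.14 g.
Volume = m/ρ = 27.14 / 8.65 = 3.138 cm³.
Thickness = V/A = 3.138 / 184 = 0.0171 cm = 171 μm.

171 μm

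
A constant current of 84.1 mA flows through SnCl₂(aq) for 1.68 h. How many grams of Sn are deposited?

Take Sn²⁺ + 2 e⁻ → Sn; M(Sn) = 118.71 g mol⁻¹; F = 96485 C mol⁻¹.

Q = I·t = 0.08410 A × 6048.0 s = 508.6 C.
n(e⁻) = Q/F = 508.6 / 96485 = 0.005272 mol.
Sn²⁺ + 2 e⁻ → Sn, so n(Sn) = n(e⁻)/2 = 0.002636 mol.
m = n·M = 0.002636 × 118.71 = 0.313 g.

0.313 g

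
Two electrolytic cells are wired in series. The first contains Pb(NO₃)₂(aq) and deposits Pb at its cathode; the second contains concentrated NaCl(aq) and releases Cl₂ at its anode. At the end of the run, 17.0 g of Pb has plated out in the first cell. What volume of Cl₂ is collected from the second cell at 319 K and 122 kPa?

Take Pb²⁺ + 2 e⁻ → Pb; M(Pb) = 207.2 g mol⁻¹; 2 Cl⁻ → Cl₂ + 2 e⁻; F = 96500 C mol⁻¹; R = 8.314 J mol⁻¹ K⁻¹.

1.78 L

n(Pb) = 17.0 / 207.2 = 0.08205 mol, so n(e⁻) = 2 × 0.08205 = 0.1641 mol.
The cells are in series, so the same 0.1641 mol of electrons passes through the second cell.
2 Cl⁻ → Cl₂ + 2 e⁻ — 2 mol e⁻ per mol Cl₂, so n(Cl₂) = 0.1641/2 = 0.08205 mol.
V = nRT/P = (0.08205 × 8.314 × 319) / (122 × 10³) = 0.00178 m³ = 1.78 L.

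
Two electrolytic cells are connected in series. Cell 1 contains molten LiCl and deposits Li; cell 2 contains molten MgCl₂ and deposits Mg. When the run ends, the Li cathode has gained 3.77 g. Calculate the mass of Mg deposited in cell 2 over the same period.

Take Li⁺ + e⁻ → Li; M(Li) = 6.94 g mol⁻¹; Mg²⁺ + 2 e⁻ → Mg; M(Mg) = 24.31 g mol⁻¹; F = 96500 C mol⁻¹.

n(Li) = 3.77 / 6.94 = 0.5432 mol.
Since Li⁺ + e⁻ → Li, n(e⁻) passed = 1 × 0.5432 = 0.5432 mol.
Cells in series carry the same charge, so the same 0.5432 mol of electrons passes through cell 2.
Mg²⁺ + 2 e⁻ → Mg, so n(Mg) = 0.5432 / 2 = 0.2716 mol.
m(Mg) = 0.2716 × 24.31 = 6.60 g.

6.60 g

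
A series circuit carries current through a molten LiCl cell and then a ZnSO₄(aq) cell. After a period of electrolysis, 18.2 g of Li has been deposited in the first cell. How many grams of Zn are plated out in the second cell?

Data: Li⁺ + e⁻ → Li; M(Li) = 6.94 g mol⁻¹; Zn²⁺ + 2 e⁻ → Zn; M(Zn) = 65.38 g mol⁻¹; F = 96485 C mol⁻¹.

85.7 g

n(Li) = 18.2 / 6.94 = 2.622 mol.
Since Li⁺ + e⁻ → Li, n(e⁻) passed = 1 × 2.622 = 2.622 mol.
Cells in series carry the same charge, so the same 2.622 mol of electrons passes through cell 2.
Zn²⁺ + 2 e⁻ → Zn, so n(Zn) = 2.622 / 2 = 1.311 mol.
m(Zn) = 1.311 × 65.38 = 85.7 g.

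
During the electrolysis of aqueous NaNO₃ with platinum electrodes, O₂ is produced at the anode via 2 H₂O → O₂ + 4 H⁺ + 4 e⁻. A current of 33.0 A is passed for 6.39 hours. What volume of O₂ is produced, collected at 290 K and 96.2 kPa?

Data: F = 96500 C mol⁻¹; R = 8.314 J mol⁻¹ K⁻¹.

Q = I·t = 33.00 A × 23004 s = 759100 C.
n(e⁻) = Q/F = 759100 / 96500 = 7.867 mol.
4 electrons are transferred per O₂ molecule, so n(O₂) = 7.867 / 4 = 1.967 mol.
V = nRT/P = (1.967 × 8.314 × 290) / (96.2 × 10³ Pa) = 0.0493 m³ = 49.3 L.

49.3 L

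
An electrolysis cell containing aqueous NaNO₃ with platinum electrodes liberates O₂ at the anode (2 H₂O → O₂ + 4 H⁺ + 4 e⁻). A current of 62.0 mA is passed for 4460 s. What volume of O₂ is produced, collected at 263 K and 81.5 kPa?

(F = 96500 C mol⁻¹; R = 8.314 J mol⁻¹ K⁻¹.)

0.0192 L

Q = I·t = 0.06200 A × 4460.0 s = 276.5 C.
n(e⁻) = Q/F = 276.5 / 96500 = 0.002865 mol.
4 electrons are transferred per O₂ molecule, so n(O₂) = 0.002865 / 4 = 0.0007164 mol.
V = nRT/P = (0.0007164 × 8.314 × 263) / (81.5 × 10³ Pa) = 1.92 × 10⁻⁵ m³ = 0.0192 L.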